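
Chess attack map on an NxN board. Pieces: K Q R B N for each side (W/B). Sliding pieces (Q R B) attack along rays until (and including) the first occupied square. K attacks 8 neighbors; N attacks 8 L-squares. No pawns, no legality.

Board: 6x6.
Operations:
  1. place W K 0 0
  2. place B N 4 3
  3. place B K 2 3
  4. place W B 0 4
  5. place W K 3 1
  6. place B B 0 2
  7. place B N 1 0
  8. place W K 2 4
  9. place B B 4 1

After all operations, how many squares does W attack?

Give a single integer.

Op 1: place WK@(0,0)
Op 2: place BN@(4,3)
Op 3: place BK@(2,3)
Op 4: place WB@(0,4)
Op 5: place WK@(3,1)
Op 6: place BB@(0,2)
Op 7: place BN@(1,0)
Op 8: place WK@(2,4)
Op 9: place BB@(4,1)
Per-piece attacks for W:
  WK@(0,0): attacks (0,1) (1,0) (1,1)
  WB@(0,4): attacks (1,5) (1,3) (2,2) (3,1) [ray(1,-1) blocked at (3,1)]
  WK@(2,4): attacks (2,5) (2,3) (3,4) (1,4) (3,5) (3,3) (1,5) (1,3)
  WK@(3,1): attacks (3,2) (3,0) (4,1) (2,1) (4,2) (4,0) (2,2) (2,0)
Union (20 distinct): (0,1) (1,0) (1,1) (1,3) (1,4) (1,5) (2,0) (2,1) (2,2) (2,3) (2,5) (3,0) (3,1) (3,2) (3,3) (3,4) (3,5) (4,0) (4,1) (4,2)

Answer: 20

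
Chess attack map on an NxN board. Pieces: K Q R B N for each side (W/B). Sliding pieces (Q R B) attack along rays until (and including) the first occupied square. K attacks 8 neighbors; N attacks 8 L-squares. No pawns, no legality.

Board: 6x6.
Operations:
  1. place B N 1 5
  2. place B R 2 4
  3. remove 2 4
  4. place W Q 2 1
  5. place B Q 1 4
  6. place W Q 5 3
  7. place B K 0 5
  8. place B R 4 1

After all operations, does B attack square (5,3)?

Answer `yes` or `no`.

Answer: no

Derivation:
Op 1: place BN@(1,5)
Op 2: place BR@(2,4)
Op 3: remove (2,4)
Op 4: place WQ@(2,1)
Op 5: place BQ@(1,4)
Op 6: place WQ@(5,3)
Op 7: place BK@(0,5)
Op 8: place BR@(4,1)
Per-piece attacks for B:
  BK@(0,5): attacks (0,4) (1,5) (1,4)
  BQ@(1,4): attacks (1,5) (1,3) (1,2) (1,1) (1,0) (2,4) (3,4) (4,4) (5,4) (0,4) (2,5) (2,3) (3,2) (4,1) (0,5) (0,3) [ray(0,1) blocked at (1,5); ray(1,-1) blocked at (4,1); ray(-1,1) blocked at (0,5)]
  BN@(1,5): attacks (2,3) (3,4) (0,3)
  BR@(4,1): attacks (4,2) (4,3) (4,4) (4,5) (4,0) (5,1) (3,1) (2,1) [ray(-1,0) blocked at (2,1)]
B attacks (5,3): no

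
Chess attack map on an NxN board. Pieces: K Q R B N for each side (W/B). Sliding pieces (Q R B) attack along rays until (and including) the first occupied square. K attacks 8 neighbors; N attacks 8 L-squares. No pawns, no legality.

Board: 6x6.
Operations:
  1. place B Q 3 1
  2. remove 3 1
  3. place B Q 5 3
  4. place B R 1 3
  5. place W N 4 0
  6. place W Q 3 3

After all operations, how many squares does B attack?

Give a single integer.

Answer: 19

Derivation:
Op 1: place BQ@(3,1)
Op 2: remove (3,1)
Op 3: place BQ@(5,3)
Op 4: place BR@(1,3)
Op 5: place WN@(4,0)
Op 6: place WQ@(3,3)
Per-piece attacks for B:
  BR@(1,3): attacks (1,4) (1,5) (1,2) (1,1) (1,0) (2,3) (3,3) (0,3) [ray(1,0) blocked at (3,3)]
  BQ@(5,3): attacks (5,4) (5,5) (5,2) (5,1) (5,0) (4,3) (3,3) (4,4) (3,5) (4,2) (3,1) (2,0) [ray(-1,0) blocked at (3,3)]
Union (19 distinct): (0,3) (1,0) (1,1) (1,2) (1,4) (1,5) (2,0) (2,3) (3,1) (3,3) (3,5) (4,2) (4,3) (4,4) (5,0) (5,1) (5,2) (5,4) (5,5)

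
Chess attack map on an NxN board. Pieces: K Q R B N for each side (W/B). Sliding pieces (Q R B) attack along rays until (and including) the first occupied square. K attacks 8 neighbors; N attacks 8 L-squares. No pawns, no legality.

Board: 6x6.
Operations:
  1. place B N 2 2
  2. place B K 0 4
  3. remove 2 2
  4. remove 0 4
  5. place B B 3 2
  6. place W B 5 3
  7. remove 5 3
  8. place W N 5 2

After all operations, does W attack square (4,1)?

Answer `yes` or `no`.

Op 1: place BN@(2,2)
Op 2: place BK@(0,4)
Op 3: remove (2,2)
Op 4: remove (0,4)
Op 5: place BB@(3,2)
Op 6: place WB@(5,3)
Op 7: remove (5,3)
Op 8: place WN@(5,2)
Per-piece attacks for W:
  WN@(5,2): attacks (4,4) (3,3) (4,0) (3,1)
W attacks (4,1): no

Answer: no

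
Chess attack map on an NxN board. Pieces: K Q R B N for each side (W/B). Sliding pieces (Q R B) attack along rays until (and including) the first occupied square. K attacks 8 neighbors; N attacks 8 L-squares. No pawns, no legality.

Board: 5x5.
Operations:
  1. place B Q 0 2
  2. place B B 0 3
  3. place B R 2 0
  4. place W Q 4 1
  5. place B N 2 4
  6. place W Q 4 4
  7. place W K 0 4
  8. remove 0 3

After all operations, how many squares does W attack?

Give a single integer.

Op 1: place BQ@(0,2)
Op 2: place BB@(0,3)
Op 3: place BR@(2,0)
Op 4: place WQ@(4,1)
Op 5: place BN@(2,4)
Op 6: place WQ@(4,4)
Op 7: place WK@(0,4)
Op 8: remove (0,3)
Per-piece attacks for W:
  WK@(0,4): attacks (0,3) (1,4) (1,3)
  WQ@(4,1): attacks (4,2) (4,3) (4,4) (4,0) (3,1) (2,1) (1,1) (0,1) (3,2) (2,3) (1,4) (3,0) [ray(0,1) blocked at (4,4)]
  WQ@(4,4): attacks (4,3) (4,2) (4,1) (3,4) (2,4) (3,3) (2,2) (1,1) (0,0) [ray(0,-1) blocked at (4,1); ray(-1,0) blocked at (2,4)]
Union (20 distinct): (0,0) (0,1) (0,3) (1,1) (1,3) (1,4) (2,1) (2,2) (2,3) (2,4) (3,0) (3,1) (3,2) (3,3) (3,4) (4,0) (4,1) (4,2) (4,3) (4,4)

Answer: 20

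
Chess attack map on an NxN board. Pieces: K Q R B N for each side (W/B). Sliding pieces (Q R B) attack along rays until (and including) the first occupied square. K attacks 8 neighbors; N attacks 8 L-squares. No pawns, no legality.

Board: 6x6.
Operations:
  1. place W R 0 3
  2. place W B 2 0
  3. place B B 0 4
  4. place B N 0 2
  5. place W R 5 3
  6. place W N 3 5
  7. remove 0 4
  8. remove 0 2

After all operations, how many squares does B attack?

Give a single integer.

Op 1: place WR@(0,3)
Op 2: place WB@(2,0)
Op 3: place BB@(0,4)
Op 4: place BN@(0,2)
Op 5: place WR@(5,3)
Op 6: place WN@(3,5)
Op 7: remove (0,4)
Op 8: remove (0,2)
Per-piece attacks for B:
Union (0 distinct): (none)

Answer: 0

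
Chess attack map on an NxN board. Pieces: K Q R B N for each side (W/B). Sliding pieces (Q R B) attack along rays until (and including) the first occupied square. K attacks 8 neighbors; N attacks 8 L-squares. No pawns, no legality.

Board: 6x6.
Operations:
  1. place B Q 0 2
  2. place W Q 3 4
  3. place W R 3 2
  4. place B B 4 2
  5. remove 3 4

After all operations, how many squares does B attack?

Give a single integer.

Answer: 18

Derivation:
Op 1: place BQ@(0,2)
Op 2: place WQ@(3,4)
Op 3: place WR@(3,2)
Op 4: place BB@(4,2)
Op 5: remove (3,4)
Per-piece attacks for B:
  BQ@(0,2): attacks (0,3) (0,4) (0,5) (0,1) (0,0) (1,2) (2,2) (3,2) (1,3) (2,4) (3,5) (1,1) (2,0) [ray(1,0) blocked at (3,2)]
  BB@(4,2): attacks (5,3) (5,1) (3,3) (2,4) (1,5) (3,1) (2,0)
Union (18 distinct): (0,0) (0,1) (0,3) (0,4) (0,5) (1,1) (1,2) (1,3) (1,5) (2,0) (2,2) (2,4) (3,1) (3,2) (3,3) (3,5) (5,1) (5,3)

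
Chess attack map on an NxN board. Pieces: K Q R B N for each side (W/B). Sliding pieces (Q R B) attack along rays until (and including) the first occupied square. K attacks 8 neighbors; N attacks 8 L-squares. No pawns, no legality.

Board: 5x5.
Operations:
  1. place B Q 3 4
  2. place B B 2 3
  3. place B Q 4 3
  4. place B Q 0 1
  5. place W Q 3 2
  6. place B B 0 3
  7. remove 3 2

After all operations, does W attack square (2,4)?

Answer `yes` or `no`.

Op 1: place BQ@(3,4)
Op 2: place BB@(2,3)
Op 3: place BQ@(4,3)
Op 4: place BQ@(0,1)
Op 5: place WQ@(3,2)
Op 6: place BB@(0,3)
Op 7: remove (3,2)
Per-piece attacks for W:
W attacks (2,4): no

Answer: no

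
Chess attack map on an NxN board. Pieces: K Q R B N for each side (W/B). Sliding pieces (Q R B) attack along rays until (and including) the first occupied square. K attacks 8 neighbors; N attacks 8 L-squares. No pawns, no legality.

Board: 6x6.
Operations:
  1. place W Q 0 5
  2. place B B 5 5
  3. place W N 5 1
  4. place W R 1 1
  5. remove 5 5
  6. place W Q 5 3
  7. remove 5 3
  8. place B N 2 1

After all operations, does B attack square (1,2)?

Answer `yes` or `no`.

Op 1: place WQ@(0,5)
Op 2: place BB@(5,5)
Op 3: place WN@(5,1)
Op 4: place WR@(1,1)
Op 5: remove (5,5)
Op 6: place WQ@(5,3)
Op 7: remove (5,3)
Op 8: place BN@(2,1)
Per-piece attacks for B:
  BN@(2,1): attacks (3,3) (4,2) (1,3) (0,2) (4,0) (0,0)
B attacks (1,2): no

Answer: no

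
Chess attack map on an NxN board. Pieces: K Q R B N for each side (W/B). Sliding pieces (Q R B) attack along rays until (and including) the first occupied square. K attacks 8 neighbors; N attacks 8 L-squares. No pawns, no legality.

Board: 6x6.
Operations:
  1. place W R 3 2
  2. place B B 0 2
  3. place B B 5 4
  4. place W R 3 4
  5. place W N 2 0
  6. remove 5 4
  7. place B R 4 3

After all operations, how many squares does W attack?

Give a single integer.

Answer: 18

Derivation:
Op 1: place WR@(3,2)
Op 2: place BB@(0,2)
Op 3: place BB@(5,4)
Op 4: place WR@(3,4)
Op 5: place WN@(2,0)
Op 6: remove (5,4)
Op 7: place BR@(4,3)
Per-piece attacks for W:
  WN@(2,0): attacks (3,2) (4,1) (1,2) (0,1)
  WR@(3,2): attacks (3,3) (3,4) (3,1) (3,0) (4,2) (5,2) (2,2) (1,2) (0,2) [ray(0,1) blocked at (3,4); ray(-1,0) blocked at (0,2)]
  WR@(3,4): attacks (3,5) (3,3) (3,2) (4,4) (5,4) (2,4) (1,4) (0,4) [ray(0,-1) blocked at (3,2)]
Union (18 distinct): (0,1) (0,2) (0,4) (1,2) (1,4) (2,2) (2,4) (3,0) (3,1) (3,2) (3,3) (3,4) (3,5) (4,1) (4,2) (4,4) (5,2) (5,4)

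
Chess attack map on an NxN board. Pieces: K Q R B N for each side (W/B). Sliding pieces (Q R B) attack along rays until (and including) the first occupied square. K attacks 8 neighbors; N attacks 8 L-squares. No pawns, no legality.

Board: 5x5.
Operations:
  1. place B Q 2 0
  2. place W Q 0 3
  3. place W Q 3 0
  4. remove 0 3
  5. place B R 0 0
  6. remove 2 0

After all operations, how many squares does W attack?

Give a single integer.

Answer: 12

Derivation:
Op 1: place BQ@(2,0)
Op 2: place WQ@(0,3)
Op 3: place WQ@(3,0)
Op 4: remove (0,3)
Op 5: place BR@(0,0)
Op 6: remove (2,0)
Per-piece attacks for W:
  WQ@(3,0): attacks (3,1) (3,2) (3,3) (3,4) (4,0) (2,0) (1,0) (0,0) (4,1) (2,1) (1,2) (0,3) [ray(-1,0) blocked at (0,0)]
Union (12 distinct): (0,0) (0,3) (1,0) (1,2) (2,0) (2,1) (3,1) (3,2) (3,3) (3,4) (4,0) (4,1)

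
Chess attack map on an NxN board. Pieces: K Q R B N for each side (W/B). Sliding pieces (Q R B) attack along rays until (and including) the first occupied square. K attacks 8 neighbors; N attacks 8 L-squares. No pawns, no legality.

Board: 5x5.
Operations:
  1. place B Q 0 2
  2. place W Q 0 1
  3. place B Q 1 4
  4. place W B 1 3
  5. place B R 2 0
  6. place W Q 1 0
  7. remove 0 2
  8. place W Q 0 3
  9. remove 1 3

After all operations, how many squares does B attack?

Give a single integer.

Answer: 16

Derivation:
Op 1: place BQ@(0,2)
Op 2: place WQ@(0,1)
Op 3: place BQ@(1,4)
Op 4: place WB@(1,3)
Op 5: place BR@(2,0)
Op 6: place WQ@(1,0)
Op 7: remove (0,2)
Op 8: place WQ@(0,3)
Op 9: remove (1,3)
Per-piece attacks for B:
  BQ@(1,4): attacks (1,3) (1,2) (1,1) (1,0) (2,4) (3,4) (4,4) (0,4) (2,3) (3,2) (4,1) (0,3) [ray(0,-1) blocked at (1,0); ray(-1,-1) blocked at (0,3)]
  BR@(2,0): attacks (2,1) (2,2) (2,3) (2,4) (3,0) (4,0) (1,0) [ray(-1,0) blocked at (1,0)]
Union (16 distinct): (0,3) (0,4) (1,0) (1,1) (1,2) (1,3) (2,1) (2,2) (2,3) (2,4) (3,0) (3,2) (3,4) (4,0) (4,1) (4,4)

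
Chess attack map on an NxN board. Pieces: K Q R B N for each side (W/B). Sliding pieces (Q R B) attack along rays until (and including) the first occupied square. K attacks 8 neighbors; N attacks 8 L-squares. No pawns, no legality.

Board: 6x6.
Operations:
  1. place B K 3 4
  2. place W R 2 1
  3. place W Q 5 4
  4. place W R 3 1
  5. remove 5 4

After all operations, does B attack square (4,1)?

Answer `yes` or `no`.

Answer: no

Derivation:
Op 1: place BK@(3,4)
Op 2: place WR@(2,1)
Op 3: place WQ@(5,4)
Op 4: place WR@(3,1)
Op 5: remove (5,4)
Per-piece attacks for B:
  BK@(3,4): attacks (3,5) (3,3) (4,4) (2,4) (4,5) (4,3) (2,5) (2,3)
B attacks (4,1): no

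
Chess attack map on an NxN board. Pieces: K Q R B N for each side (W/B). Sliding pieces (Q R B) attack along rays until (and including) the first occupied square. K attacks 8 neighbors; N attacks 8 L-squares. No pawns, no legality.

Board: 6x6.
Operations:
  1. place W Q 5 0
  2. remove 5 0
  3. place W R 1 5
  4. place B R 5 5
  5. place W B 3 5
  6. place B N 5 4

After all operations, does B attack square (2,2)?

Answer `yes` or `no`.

Answer: no

Derivation:
Op 1: place WQ@(5,0)
Op 2: remove (5,0)
Op 3: place WR@(1,5)
Op 4: place BR@(5,5)
Op 5: place WB@(3,5)
Op 6: place BN@(5,4)
Per-piece attacks for B:
  BN@(5,4): attacks (3,5) (4,2) (3,3)
  BR@(5,5): attacks (5,4) (4,5) (3,5) [ray(0,-1) blocked at (5,4); ray(-1,0) blocked at (3,5)]
B attacks (2,2): no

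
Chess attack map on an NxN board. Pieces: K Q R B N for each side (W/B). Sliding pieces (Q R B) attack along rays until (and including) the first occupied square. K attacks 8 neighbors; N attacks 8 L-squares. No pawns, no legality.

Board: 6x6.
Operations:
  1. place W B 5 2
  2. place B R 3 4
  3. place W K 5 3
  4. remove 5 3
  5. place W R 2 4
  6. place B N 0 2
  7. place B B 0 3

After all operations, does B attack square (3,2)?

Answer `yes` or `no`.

Answer: yes

Derivation:
Op 1: place WB@(5,2)
Op 2: place BR@(3,4)
Op 3: place WK@(5,3)
Op 4: remove (5,3)
Op 5: place WR@(2,4)
Op 6: place BN@(0,2)
Op 7: place BB@(0,3)
Per-piece attacks for B:
  BN@(0,2): attacks (1,4) (2,3) (1,0) (2,1)
  BB@(0,3): attacks (1,4) (2,5) (1,2) (2,1) (3,0)
  BR@(3,4): attacks (3,5) (3,3) (3,2) (3,1) (3,0) (4,4) (5,4) (2,4) [ray(-1,0) blocked at (2,4)]
B attacks (3,2): yes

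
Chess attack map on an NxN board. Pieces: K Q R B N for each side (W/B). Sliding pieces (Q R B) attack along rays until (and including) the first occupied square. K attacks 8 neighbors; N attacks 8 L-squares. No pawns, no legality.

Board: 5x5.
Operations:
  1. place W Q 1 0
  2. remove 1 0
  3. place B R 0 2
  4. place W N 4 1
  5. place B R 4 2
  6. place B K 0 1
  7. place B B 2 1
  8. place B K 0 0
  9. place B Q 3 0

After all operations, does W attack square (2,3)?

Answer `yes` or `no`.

Answer: no

Derivation:
Op 1: place WQ@(1,0)
Op 2: remove (1,0)
Op 3: place BR@(0,2)
Op 4: place WN@(4,1)
Op 5: place BR@(4,2)
Op 6: place BK@(0,1)
Op 7: place BB@(2,1)
Op 8: place BK@(0,0)
Op 9: place BQ@(3,0)
Per-piece attacks for W:
  WN@(4,1): attacks (3,3) (2,2) (2,0)
W attacks (2,3): no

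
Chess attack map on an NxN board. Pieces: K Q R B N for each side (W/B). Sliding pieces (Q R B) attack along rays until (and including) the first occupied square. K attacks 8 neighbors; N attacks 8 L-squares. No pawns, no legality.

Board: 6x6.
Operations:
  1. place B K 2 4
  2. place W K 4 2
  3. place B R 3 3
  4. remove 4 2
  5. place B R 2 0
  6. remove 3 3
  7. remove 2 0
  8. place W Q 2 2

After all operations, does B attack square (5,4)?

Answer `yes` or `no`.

Answer: no

Derivation:
Op 1: place BK@(2,4)
Op 2: place WK@(4,2)
Op 3: place BR@(3,3)
Op 4: remove (4,2)
Op 5: place BR@(2,0)
Op 6: remove (3,3)
Op 7: remove (2,0)
Op 8: place WQ@(2,2)
Per-piece attacks for B:
  BK@(2,4): attacks (2,5) (2,3) (3,4) (1,4) (3,5) (3,3) (1,5) (1,3)
B attacks (5,4): no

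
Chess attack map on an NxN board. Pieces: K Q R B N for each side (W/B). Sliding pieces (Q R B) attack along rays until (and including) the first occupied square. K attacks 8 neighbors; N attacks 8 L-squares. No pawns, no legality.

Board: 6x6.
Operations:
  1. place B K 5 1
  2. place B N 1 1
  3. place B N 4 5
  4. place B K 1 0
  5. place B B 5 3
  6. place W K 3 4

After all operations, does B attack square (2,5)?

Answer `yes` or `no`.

Answer: no

Derivation:
Op 1: place BK@(5,1)
Op 2: place BN@(1,1)
Op 3: place BN@(4,5)
Op 4: place BK@(1,0)
Op 5: place BB@(5,3)
Op 6: place WK@(3,4)
Per-piece attacks for B:
  BK@(1,0): attacks (1,1) (2,0) (0,0) (2,1) (0,1)
  BN@(1,1): attacks (2,3) (3,2) (0,3) (3,0)
  BN@(4,5): attacks (5,3) (3,3) (2,4)
  BK@(5,1): attacks (5,2) (5,0) (4,1) (4,2) (4,0)
  BB@(5,3): attacks (4,4) (3,5) (4,2) (3,1) (2,0)
B attacks (2,5): no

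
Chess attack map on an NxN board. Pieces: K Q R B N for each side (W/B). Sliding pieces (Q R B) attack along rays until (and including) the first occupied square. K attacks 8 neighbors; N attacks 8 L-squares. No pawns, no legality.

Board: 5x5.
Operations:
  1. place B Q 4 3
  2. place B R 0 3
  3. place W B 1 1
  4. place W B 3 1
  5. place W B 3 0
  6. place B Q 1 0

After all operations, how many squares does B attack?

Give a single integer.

Op 1: place BQ@(4,3)
Op 2: place BR@(0,3)
Op 3: place WB@(1,1)
Op 4: place WB@(3,1)
Op 5: place WB@(3,0)
Op 6: place BQ@(1,0)
Per-piece attacks for B:
  BR@(0,3): attacks (0,4) (0,2) (0,1) (0,0) (1,3) (2,3) (3,3) (4,3) [ray(1,0) blocked at (4,3)]
  BQ@(1,0): attacks (1,1) (2,0) (3,0) (0,0) (2,1) (3,2) (4,3) (0,1) [ray(0,1) blocked at (1,1); ray(1,0) blocked at (3,0); ray(1,1) blocked at (4,3)]
  BQ@(4,3): attacks (4,4) (4,2) (4,1) (4,0) (3,3) (2,3) (1,3) (0,3) (3,4) (3,2) (2,1) (1,0) [ray(-1,0) blocked at (0,3); ray(-1,-1) blocked at (1,0)]
Union (20 distinct): (0,0) (0,1) (0,2) (0,3) (0,4) (1,0) (1,1) (1,3) (2,0) (2,1) (2,3) (3,0) (3,2) (3,3) (3,4) (4,0) (4,1) (4,2) (4,3) (4,4)

Answer: 20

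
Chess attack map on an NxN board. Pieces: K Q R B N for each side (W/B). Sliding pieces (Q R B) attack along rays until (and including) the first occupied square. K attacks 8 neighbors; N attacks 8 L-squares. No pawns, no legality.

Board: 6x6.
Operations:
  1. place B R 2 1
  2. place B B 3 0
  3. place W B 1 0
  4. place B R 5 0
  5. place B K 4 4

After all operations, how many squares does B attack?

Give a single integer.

Op 1: place BR@(2,1)
Op 2: place BB@(3,0)
Op 3: place WB@(1,0)
Op 4: place BR@(5,0)
Op 5: place BK@(4,4)
Per-piece attacks for B:
  BR@(2,1): attacks (2,2) (2,3) (2,4) (2,5) (2,0) (3,1) (4,1) (5,1) (1,1) (0,1)
  BB@(3,0): attacks (4,1) (5,2) (2,1) [ray(-1,1) blocked at (2,1)]
  BK@(4,4): attacks (4,5) (4,3) (5,4) (3,4) (5,5) (5,3) (3,5) (3,3)
  BR@(5,0): attacks (5,1) (5,2) (5,3) (5,4) (5,5) (4,0) (3,0) [ray(-1,0) blocked at (3,0)]
Union (22 distinct): (0,1) (1,1) (2,0) (2,1) (2,2) (2,3) (2,4) (2,5) (3,0) (3,1) (3,3) (3,4) (3,5) (4,0) (4,1) (4,3) (4,5) (5,1) (5,2) (5,3) (5,4) (5,5)

Answer: 22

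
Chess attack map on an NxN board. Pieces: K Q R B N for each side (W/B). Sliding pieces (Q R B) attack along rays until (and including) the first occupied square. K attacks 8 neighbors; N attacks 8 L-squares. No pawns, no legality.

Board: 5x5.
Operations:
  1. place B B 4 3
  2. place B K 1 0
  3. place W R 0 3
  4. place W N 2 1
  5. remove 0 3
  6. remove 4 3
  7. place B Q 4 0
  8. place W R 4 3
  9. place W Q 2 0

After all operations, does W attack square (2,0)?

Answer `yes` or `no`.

Answer: no

Derivation:
Op 1: place BB@(4,3)
Op 2: place BK@(1,0)
Op 3: place WR@(0,3)
Op 4: place WN@(2,1)
Op 5: remove (0,3)
Op 6: remove (4,3)
Op 7: place BQ@(4,0)
Op 8: place WR@(4,3)
Op 9: place WQ@(2,0)
Per-piece attacks for W:
  WQ@(2,0): attacks (2,1) (3,0) (4,0) (1,0) (3,1) (4,2) (1,1) (0,2) [ray(0,1) blocked at (2,1); ray(1,0) blocked at (4,0); ray(-1,0) blocked at (1,0)]
  WN@(2,1): attacks (3,3) (4,2) (1,3) (0,2) (4,0) (0,0)
  WR@(4,3): attacks (4,4) (4,2) (4,1) (4,0) (3,3) (2,3) (1,3) (0,3) [ray(0,-1) blocked at (4,0)]
W attacks (2,0): no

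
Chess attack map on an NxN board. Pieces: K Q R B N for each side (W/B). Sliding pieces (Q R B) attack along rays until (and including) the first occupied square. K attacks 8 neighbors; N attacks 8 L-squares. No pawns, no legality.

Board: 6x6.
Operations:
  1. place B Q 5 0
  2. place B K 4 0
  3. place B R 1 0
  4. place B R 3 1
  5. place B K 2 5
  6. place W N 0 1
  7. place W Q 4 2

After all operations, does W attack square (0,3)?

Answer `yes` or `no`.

Answer: no

Derivation:
Op 1: place BQ@(5,0)
Op 2: place BK@(4,0)
Op 3: place BR@(1,0)
Op 4: place BR@(3,1)
Op 5: place BK@(2,5)
Op 6: place WN@(0,1)
Op 7: place WQ@(4,2)
Per-piece attacks for W:
  WN@(0,1): attacks (1,3) (2,2) (2,0)
  WQ@(4,2): attacks (4,3) (4,4) (4,5) (4,1) (4,0) (5,2) (3,2) (2,2) (1,2) (0,2) (5,3) (5,1) (3,3) (2,4) (1,5) (3,1) [ray(0,-1) blocked at (4,0); ray(-1,-1) blocked at (3,1)]
W attacks (0,3): no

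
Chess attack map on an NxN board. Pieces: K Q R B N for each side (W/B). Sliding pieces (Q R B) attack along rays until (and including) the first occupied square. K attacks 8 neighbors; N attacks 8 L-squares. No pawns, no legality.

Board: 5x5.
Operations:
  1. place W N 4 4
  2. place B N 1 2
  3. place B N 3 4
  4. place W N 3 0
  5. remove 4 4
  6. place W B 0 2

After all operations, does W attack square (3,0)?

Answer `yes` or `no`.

Op 1: place WN@(4,4)
Op 2: place BN@(1,2)
Op 3: place BN@(3,4)
Op 4: place WN@(3,0)
Op 5: remove (4,4)
Op 6: place WB@(0,2)
Per-piece attacks for W:
  WB@(0,2): attacks (1,3) (2,4) (1,1) (2,0)
  WN@(3,0): attacks (4,2) (2,2) (1,1)
W attacks (3,0): no

Answer: no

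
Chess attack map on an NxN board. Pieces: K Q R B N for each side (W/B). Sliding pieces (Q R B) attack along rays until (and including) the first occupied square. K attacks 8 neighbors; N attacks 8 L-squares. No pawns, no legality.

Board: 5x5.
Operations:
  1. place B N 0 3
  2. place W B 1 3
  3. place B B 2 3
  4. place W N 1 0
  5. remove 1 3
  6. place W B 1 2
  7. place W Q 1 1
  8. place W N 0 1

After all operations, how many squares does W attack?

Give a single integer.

Op 1: place BN@(0,3)
Op 2: place WB@(1,3)
Op 3: place BB@(2,3)
Op 4: place WN@(1,0)
Op 5: remove (1,3)
Op 6: place WB@(1,2)
Op 7: place WQ@(1,1)
Op 8: place WN@(0,1)
Per-piece attacks for W:
  WN@(0,1): attacks (1,3) (2,2) (2,0)
  WN@(1,0): attacks (2,2) (3,1) (0,2)
  WQ@(1,1): attacks (1,2) (1,0) (2,1) (3,1) (4,1) (0,1) (2,2) (3,3) (4,4) (2,0) (0,2) (0,0) [ray(0,1) blocked at (1,2); ray(0,-1) blocked at (1,0); ray(-1,0) blocked at (0,1)]
  WB@(1,2): attacks (2,3) (2,1) (3,0) (0,3) (0,1) [ray(1,1) blocked at (2,3); ray(-1,1) blocked at (0,3); ray(-1,-1) blocked at (0,1)]
Union (16 distinct): (0,0) (0,1) (0,2) (0,3) (1,0) (1,2) (1,3) (2,0) (2,1) (2,2) (2,3) (3,0) (3,1) (3,3) (4,1) (4,4)

Answer: 16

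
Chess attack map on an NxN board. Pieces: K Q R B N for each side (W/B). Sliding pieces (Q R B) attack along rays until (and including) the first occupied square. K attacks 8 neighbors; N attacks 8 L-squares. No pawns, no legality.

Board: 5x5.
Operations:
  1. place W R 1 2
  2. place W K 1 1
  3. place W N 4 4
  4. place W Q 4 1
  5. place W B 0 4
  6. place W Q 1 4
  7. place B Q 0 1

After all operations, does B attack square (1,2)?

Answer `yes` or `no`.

Op 1: place WR@(1,2)
Op 2: place WK@(1,1)
Op 3: place WN@(4,4)
Op 4: place WQ@(4,1)
Op 5: place WB@(0,4)
Op 6: place WQ@(1,4)
Op 7: place BQ@(0,1)
Per-piece attacks for B:
  BQ@(0,1): attacks (0,2) (0,3) (0,4) (0,0) (1,1) (1,2) (1,0) [ray(0,1) blocked at (0,4); ray(1,0) blocked at (1,1); ray(1,1) blocked at (1,2)]
B attacks (1,2): yes

Answer: yes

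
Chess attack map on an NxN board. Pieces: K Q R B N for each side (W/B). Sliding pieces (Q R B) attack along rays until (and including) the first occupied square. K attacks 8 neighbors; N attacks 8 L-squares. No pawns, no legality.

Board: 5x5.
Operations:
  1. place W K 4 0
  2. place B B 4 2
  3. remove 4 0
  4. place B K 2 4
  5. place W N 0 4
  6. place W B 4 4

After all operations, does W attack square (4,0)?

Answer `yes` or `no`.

Answer: no

Derivation:
Op 1: place WK@(4,0)
Op 2: place BB@(4,2)
Op 3: remove (4,0)
Op 4: place BK@(2,4)
Op 5: place WN@(0,4)
Op 6: place WB@(4,4)
Per-piece attacks for W:
  WN@(0,4): attacks (1,2) (2,3)
  WB@(4,4): attacks (3,3) (2,2) (1,1) (0,0)
W attacks (4,0): no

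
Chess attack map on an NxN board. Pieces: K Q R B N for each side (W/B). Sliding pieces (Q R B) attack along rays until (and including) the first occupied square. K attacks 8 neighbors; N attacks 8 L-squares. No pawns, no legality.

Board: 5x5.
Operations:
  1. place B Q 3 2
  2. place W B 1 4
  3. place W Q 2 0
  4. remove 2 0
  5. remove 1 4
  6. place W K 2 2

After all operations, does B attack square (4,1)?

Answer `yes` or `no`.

Answer: yes

Derivation:
Op 1: place BQ@(3,2)
Op 2: place WB@(1,4)
Op 3: place WQ@(2,0)
Op 4: remove (2,0)
Op 5: remove (1,4)
Op 6: place WK@(2,2)
Per-piece attacks for B:
  BQ@(3,2): attacks (3,3) (3,4) (3,1) (3,0) (4,2) (2,2) (4,3) (4,1) (2,3) (1,4) (2,1) (1,0) [ray(-1,0) blocked at (2,2)]
B attacks (4,1): yes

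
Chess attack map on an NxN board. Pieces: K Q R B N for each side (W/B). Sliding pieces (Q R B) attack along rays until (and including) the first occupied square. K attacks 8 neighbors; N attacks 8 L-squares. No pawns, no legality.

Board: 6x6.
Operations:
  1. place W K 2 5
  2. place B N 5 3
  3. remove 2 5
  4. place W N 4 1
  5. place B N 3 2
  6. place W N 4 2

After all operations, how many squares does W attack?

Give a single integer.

Op 1: place WK@(2,5)
Op 2: place BN@(5,3)
Op 3: remove (2,5)
Op 4: place WN@(4,1)
Op 5: place BN@(3,2)
Op 6: place WN@(4,2)
Per-piece attacks for W:
  WN@(4,1): attacks (5,3) (3,3) (2,2) (2,0)
  WN@(4,2): attacks (5,4) (3,4) (2,3) (5,0) (3,0) (2,1)
Union (10 distinct): (2,0) (2,1) (2,2) (2,3) (3,0) (3,3) (3,4) (5,0) (5,3) (5,4)

Answer: 10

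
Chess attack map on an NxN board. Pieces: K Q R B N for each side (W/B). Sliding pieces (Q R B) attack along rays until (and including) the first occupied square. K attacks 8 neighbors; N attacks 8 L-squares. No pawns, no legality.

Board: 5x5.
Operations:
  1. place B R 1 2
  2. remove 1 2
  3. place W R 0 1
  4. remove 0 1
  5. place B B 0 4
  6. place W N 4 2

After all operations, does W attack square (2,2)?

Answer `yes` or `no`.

Op 1: place BR@(1,2)
Op 2: remove (1,2)
Op 3: place WR@(0,1)
Op 4: remove (0,1)
Op 5: place BB@(0,4)
Op 6: place WN@(4,2)
Per-piece attacks for W:
  WN@(4,2): attacks (3,4) (2,3) (3,0) (2,1)
W attacks (2,2): no

Answer: no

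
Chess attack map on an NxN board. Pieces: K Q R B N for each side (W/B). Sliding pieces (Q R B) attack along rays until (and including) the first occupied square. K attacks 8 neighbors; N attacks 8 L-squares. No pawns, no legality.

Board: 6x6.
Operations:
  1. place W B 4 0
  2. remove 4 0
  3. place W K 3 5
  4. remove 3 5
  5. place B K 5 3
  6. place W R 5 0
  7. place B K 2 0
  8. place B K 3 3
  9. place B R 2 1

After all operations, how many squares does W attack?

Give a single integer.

Op 1: place WB@(4,0)
Op 2: remove (4,0)
Op 3: place WK@(3,5)
Op 4: remove (3,5)
Op 5: place BK@(5,3)
Op 6: place WR@(5,0)
Op 7: place BK@(2,0)
Op 8: place BK@(3,3)
Op 9: place BR@(2,1)
Per-piece attacks for W:
  WR@(5,0): attacks (5,1) (5,2) (5,3) (4,0) (3,0) (2,0) [ray(0,1) blocked at (5,3); ray(-1,0) blocked at (2,0)]
Union (6 distinct): (2,0) (3,0) (4,0) (5,1) (5,2) (5,3)

Answer: 6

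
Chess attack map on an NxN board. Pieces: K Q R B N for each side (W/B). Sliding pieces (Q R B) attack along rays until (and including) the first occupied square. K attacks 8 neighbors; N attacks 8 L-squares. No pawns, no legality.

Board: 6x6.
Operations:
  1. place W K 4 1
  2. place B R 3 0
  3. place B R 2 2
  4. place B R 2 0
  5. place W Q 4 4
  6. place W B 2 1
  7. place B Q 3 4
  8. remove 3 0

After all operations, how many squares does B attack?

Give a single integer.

Answer: 23

Derivation:
Op 1: place WK@(4,1)
Op 2: place BR@(3,0)
Op 3: place BR@(2,2)
Op 4: place BR@(2,0)
Op 5: place WQ@(4,4)
Op 6: place WB@(2,1)
Op 7: place BQ@(3,4)
Op 8: remove (3,0)
Per-piece attacks for B:
  BR@(2,0): attacks (2,1) (3,0) (4,0) (5,0) (1,0) (0,0) [ray(0,1) blocked at (2,1)]
  BR@(2,2): attacks (2,3) (2,4) (2,5) (2,1) (3,2) (4,2) (5,2) (1,2) (0,2) [ray(0,-1) blocked at (2,1)]
  BQ@(3,4): attacks (3,5) (3,3) (3,2) (3,1) (3,0) (4,4) (2,4) (1,4) (0,4) (4,5) (4,3) (5,2) (2,5) (2,3) (1,2) (0,1) [ray(1,0) blocked at (4,4)]
Union (23 distinct): (0,0) (0,1) (0,2) (0,4) (1,0) (1,2) (1,4) (2,1) (2,3) (2,4) (2,5) (3,0) (3,1) (3,2) (3,3) (3,5) (4,0) (4,2) (4,3) (4,4) (4,5) (5,0) (5,2)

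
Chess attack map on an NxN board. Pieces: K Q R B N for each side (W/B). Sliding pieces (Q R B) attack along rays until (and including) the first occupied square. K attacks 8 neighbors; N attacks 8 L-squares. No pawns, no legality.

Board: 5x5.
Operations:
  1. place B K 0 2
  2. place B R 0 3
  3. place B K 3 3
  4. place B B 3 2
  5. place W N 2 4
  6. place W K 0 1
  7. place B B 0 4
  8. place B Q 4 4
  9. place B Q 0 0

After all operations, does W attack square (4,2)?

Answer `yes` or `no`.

Op 1: place BK@(0,2)
Op 2: place BR@(0,3)
Op 3: place BK@(3,3)
Op 4: place BB@(3,2)
Op 5: place WN@(2,4)
Op 6: place WK@(0,1)
Op 7: place BB@(0,4)
Op 8: place BQ@(4,4)
Op 9: place BQ@(0,0)
Per-piece attacks for W:
  WK@(0,1): attacks (0,2) (0,0) (1,1) (1,2) (1,0)
  WN@(2,4): attacks (3,2) (4,3) (1,2) (0,3)
W attacks (4,2): no

Answer: no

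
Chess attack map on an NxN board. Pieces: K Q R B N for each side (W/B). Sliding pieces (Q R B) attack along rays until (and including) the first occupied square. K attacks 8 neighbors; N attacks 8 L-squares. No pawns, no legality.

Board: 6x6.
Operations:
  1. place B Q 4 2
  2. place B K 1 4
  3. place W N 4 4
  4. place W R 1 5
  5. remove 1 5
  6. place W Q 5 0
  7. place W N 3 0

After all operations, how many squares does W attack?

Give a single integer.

Op 1: place BQ@(4,2)
Op 2: place BK@(1,4)
Op 3: place WN@(4,4)
Op 4: place WR@(1,5)
Op 5: remove (1,5)
Op 6: place WQ@(5,0)
Op 7: place WN@(3,0)
Per-piece attacks for W:
  WN@(3,0): attacks (4,2) (5,1) (2,2) (1,1)
  WN@(4,4): attacks (2,5) (5,2) (3,2) (2,3)
  WQ@(5,0): attacks (5,1) (5,2) (5,3) (5,4) (5,5) (4,0) (3,0) (4,1) (3,2) (2,3) (1,4) [ray(-1,0) blocked at (3,0); ray(-1,1) blocked at (1,4)]
Union (15 distinct): (1,1) (1,4) (2,2) (2,3) (2,5) (3,0) (3,2) (4,0) (4,1) (4,2) (5,1) (5,2) (5,3) (5,4) (5,5)

Answer: 15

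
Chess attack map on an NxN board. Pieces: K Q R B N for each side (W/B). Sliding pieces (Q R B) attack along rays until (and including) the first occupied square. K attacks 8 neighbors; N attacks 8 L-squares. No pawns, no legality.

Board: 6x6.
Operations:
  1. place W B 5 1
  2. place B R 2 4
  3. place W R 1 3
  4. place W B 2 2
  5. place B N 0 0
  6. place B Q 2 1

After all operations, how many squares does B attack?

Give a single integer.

Op 1: place WB@(5,1)
Op 2: place BR@(2,4)
Op 3: place WR@(1,3)
Op 4: place WB@(2,2)
Op 5: place BN@(0,0)
Op 6: place BQ@(2,1)
Per-piece attacks for B:
  BN@(0,0): attacks (1,2) (2,1)
  BQ@(2,1): attacks (2,2) (2,0) (3,1) (4,1) (5,1) (1,1) (0,1) (3,2) (4,3) (5,4) (3,0) (1,2) (0,3) (1,0) [ray(0,1) blocked at (2,2); ray(1,0) blocked at (5,1)]
  BR@(2,4): attacks (2,5) (2,3) (2,2) (3,4) (4,4) (5,4) (1,4) (0,4) [ray(0,-1) blocked at (2,2)]
Union (21 distinct): (0,1) (0,3) (0,4) (1,0) (1,1) (1,2) (1,4) (2,0) (2,1) (2,2) (2,3) (2,5) (3,0) (3,1) (3,2) (3,4) (4,1) (4,3) (4,4) (5,1) (5,4)

Answer: 21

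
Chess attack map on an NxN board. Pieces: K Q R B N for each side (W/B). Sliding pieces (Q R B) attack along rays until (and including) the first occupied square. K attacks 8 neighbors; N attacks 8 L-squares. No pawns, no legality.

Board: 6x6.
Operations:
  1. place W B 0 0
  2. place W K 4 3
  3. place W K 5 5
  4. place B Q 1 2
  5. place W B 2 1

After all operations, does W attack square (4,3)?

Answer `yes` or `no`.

Answer: yes

Derivation:
Op 1: place WB@(0,0)
Op 2: place WK@(4,3)
Op 3: place WK@(5,5)
Op 4: place BQ@(1,2)
Op 5: place WB@(2,1)
Per-piece attacks for W:
  WB@(0,0): attacks (1,1) (2,2) (3,3) (4,4) (5,5) [ray(1,1) blocked at (5,5)]
  WB@(2,1): attacks (3,2) (4,3) (3,0) (1,2) (1,0) [ray(1,1) blocked at (4,3); ray(-1,1) blocked at (1,2)]
  WK@(4,3): attacks (4,4) (4,2) (5,3) (3,3) (5,4) (5,2) (3,4) (3,2)
  WK@(5,5): attacks (5,4) (4,5) (4,4)
W attacks (4,3): yes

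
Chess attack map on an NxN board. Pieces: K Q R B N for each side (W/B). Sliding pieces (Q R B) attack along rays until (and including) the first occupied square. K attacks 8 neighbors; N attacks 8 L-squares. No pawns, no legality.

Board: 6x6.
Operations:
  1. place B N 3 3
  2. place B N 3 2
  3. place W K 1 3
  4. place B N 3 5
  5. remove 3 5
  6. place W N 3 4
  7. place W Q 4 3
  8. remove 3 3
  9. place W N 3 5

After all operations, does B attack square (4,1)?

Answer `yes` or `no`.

Op 1: place BN@(3,3)
Op 2: place BN@(3,2)
Op 3: place WK@(1,3)
Op 4: place BN@(3,5)
Op 5: remove (3,5)
Op 6: place WN@(3,4)
Op 7: place WQ@(4,3)
Op 8: remove (3,3)
Op 9: place WN@(3,5)
Per-piece attacks for B:
  BN@(3,2): attacks (4,4) (5,3) (2,4) (1,3) (4,0) (5,1) (2,0) (1,1)
B attacks (4,1): no

Answer: no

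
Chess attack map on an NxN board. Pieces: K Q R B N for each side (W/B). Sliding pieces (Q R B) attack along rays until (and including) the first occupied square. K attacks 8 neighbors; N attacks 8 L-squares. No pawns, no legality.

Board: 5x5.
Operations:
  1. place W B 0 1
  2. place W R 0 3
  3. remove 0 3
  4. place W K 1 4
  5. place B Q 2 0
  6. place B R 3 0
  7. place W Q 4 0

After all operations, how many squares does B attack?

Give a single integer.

Op 1: place WB@(0,1)
Op 2: place WR@(0,3)
Op 3: remove (0,3)
Op 4: place WK@(1,4)
Op 5: place BQ@(2,0)
Op 6: place BR@(3,0)
Op 7: place WQ@(4,0)
Per-piece attacks for B:
  BQ@(2,0): attacks (2,1) (2,2) (2,3) (2,4) (3,0) (1,0) (0,0) (3,1) (4,2) (1,1) (0,2) [ray(1,0) blocked at (3,0)]
  BR@(3,0): attacks (3,1) (3,2) (3,3) (3,4) (4,0) (2,0) [ray(1,0) blocked at (4,0); ray(-1,0) blocked at (2,0)]
Union (16 distinct): (0,0) (0,2) (1,0) (1,1) (2,0) (2,1) (2,2) (2,3) (2,4) (3,0) (3,1) (3,2) (3,3) (3,4) (4,0) (4,2)

Answer: 16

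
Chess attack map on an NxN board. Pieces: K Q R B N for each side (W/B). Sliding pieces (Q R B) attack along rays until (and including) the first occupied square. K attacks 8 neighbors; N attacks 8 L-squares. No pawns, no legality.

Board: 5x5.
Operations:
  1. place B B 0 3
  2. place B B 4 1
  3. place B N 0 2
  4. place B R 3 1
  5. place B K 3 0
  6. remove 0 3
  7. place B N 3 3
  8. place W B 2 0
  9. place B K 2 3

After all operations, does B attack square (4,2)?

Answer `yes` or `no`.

Answer: no

Derivation:
Op 1: place BB@(0,3)
Op 2: place BB@(4,1)
Op 3: place BN@(0,2)
Op 4: place BR@(3,1)
Op 5: place BK@(3,0)
Op 6: remove (0,3)
Op 7: place BN@(3,3)
Op 8: place WB@(2,0)
Op 9: place BK@(2,3)
Per-piece attacks for B:
  BN@(0,2): attacks (1,4) (2,3) (1,0) (2,1)
  BK@(2,3): attacks (2,4) (2,2) (3,3) (1,3) (3,4) (3,2) (1,4) (1,2)
  BK@(3,0): attacks (3,1) (4,0) (2,0) (4,1) (2,1)
  BR@(3,1): attacks (3,2) (3,3) (3,0) (4,1) (2,1) (1,1) (0,1) [ray(0,1) blocked at (3,3); ray(0,-1) blocked at (3,0); ray(1,0) blocked at (4,1)]
  BN@(3,3): attacks (1,4) (4,1) (2,1) (1,2)
  BB@(4,1): attacks (3,2) (2,3) (3,0) [ray(-1,1) blocked at (2,3); ray(-1,-1) blocked at (3,0)]
B attacks (4,2): no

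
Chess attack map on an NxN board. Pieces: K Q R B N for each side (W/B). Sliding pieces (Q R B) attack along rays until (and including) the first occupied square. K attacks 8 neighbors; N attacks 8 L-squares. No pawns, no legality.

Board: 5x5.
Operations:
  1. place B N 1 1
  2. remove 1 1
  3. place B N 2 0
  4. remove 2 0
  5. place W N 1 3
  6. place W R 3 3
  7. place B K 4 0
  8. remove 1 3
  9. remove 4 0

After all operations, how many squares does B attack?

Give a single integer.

Answer: 0

Derivation:
Op 1: place BN@(1,1)
Op 2: remove (1,1)
Op 3: place BN@(2,0)
Op 4: remove (2,0)
Op 5: place WN@(1,3)
Op 6: place WR@(3,3)
Op 7: place BK@(4,0)
Op 8: remove (1,3)
Op 9: remove (4,0)
Per-piece attacks for B:
Union (0 distinct): (none)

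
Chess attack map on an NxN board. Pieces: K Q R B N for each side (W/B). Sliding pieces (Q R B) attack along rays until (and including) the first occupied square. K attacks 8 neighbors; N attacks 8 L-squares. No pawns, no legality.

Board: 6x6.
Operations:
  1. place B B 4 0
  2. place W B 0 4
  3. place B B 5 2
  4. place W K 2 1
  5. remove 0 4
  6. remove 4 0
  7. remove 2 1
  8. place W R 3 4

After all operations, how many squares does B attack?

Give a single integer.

Answer: 4

Derivation:
Op 1: place BB@(4,0)
Op 2: place WB@(0,4)
Op 3: place BB@(5,2)
Op 4: place WK@(2,1)
Op 5: remove (0,4)
Op 6: remove (4,0)
Op 7: remove (2,1)
Op 8: place WR@(3,4)
Per-piece attacks for B:
  BB@(5,2): attacks (4,3) (3,4) (4,1) (3,0) [ray(-1,1) blocked at (3,4)]
Union (4 distinct): (3,0) (3,4) (4,1) (4,3)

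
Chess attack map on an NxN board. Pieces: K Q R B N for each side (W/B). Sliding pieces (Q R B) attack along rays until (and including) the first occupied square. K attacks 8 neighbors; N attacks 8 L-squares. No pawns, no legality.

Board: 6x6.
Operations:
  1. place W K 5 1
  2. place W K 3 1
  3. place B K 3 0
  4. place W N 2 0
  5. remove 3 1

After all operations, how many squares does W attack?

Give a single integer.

Op 1: place WK@(5,1)
Op 2: place WK@(3,1)
Op 3: place BK@(3,0)
Op 4: place WN@(2,0)
Op 5: remove (3,1)
Per-piece attacks for W:
  WN@(2,0): attacks (3,2) (4,1) (1,2) (0,1)
  WK@(5,1): attacks (5,2) (5,0) (4,1) (4,2) (4,0)
Union (8 distinct): (0,1) (1,2) (3,2) (4,0) (4,1) (4,2) (5,0) (5,2)

Answer: 8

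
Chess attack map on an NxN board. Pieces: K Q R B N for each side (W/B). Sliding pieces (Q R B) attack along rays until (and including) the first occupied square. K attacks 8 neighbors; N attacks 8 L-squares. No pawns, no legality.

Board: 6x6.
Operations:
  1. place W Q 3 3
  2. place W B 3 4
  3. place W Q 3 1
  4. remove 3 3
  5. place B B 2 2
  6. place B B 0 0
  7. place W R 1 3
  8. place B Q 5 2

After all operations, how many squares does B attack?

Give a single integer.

Answer: 18

Derivation:
Op 1: place WQ@(3,3)
Op 2: place WB@(3,4)
Op 3: place WQ@(3,1)
Op 4: remove (3,3)
Op 5: place BB@(2,2)
Op 6: place BB@(0,0)
Op 7: place WR@(1,3)
Op 8: place BQ@(5,2)
Per-piece attacks for B:
  BB@(0,0): attacks (1,1) (2,2) [ray(1,1) blocked at (2,2)]
  BB@(2,2): attacks (3,3) (4,4) (5,5) (3,1) (1,3) (1,1) (0,0) [ray(1,-1) blocked at (3,1); ray(-1,1) blocked at (1,3); ray(-1,-1) blocked at (0,0)]
  BQ@(5,2): attacks (5,3) (5,4) (5,5) (5,1) (5,0) (4,2) (3,2) (2,2) (4,3) (3,4) (4,1) (3,0) [ray(-1,0) blocked at (2,2); ray(-1,1) blocked at (3,4)]
Union (18 distinct): (0,0) (1,1) (1,3) (2,2) (3,0) (3,1) (3,2) (3,3) (3,4) (4,1) (4,2) (4,3) (4,4) (5,0) (5,1) (5,3) (5,4) (5,5)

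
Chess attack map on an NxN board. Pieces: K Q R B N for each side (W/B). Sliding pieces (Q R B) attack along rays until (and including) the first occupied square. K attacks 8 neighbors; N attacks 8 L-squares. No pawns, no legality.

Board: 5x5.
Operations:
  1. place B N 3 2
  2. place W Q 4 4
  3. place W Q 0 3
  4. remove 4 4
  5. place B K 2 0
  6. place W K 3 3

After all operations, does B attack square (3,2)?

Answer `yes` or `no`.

Op 1: place BN@(3,2)
Op 2: place WQ@(4,4)
Op 3: place WQ@(0,3)
Op 4: remove (4,4)
Op 5: place BK@(2,0)
Op 6: place WK@(3,3)
Per-piece attacks for B:
  BK@(2,0): attacks (2,1) (3,0) (1,0) (3,1) (1,1)
  BN@(3,2): attacks (4,4) (2,4) (1,3) (4,0) (2,0) (1,1)
B attacks (3,2): no

Answer: no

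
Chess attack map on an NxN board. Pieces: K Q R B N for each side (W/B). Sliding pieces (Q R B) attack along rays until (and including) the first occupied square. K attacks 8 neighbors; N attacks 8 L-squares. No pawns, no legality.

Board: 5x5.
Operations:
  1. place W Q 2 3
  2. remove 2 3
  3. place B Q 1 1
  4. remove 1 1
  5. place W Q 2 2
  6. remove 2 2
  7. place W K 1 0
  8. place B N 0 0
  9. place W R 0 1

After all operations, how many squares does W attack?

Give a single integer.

Answer: 10

Derivation:
Op 1: place WQ@(2,3)
Op 2: remove (2,3)
Op 3: place BQ@(1,1)
Op 4: remove (1,1)
Op 5: place WQ@(2,2)
Op 6: remove (2,2)
Op 7: place WK@(1,0)
Op 8: place BN@(0,0)
Op 9: place WR@(0,1)
Per-piece attacks for W:
  WR@(0,1): attacks (0,2) (0,3) (0,4) (0,0) (1,1) (2,1) (3,1) (4,1) [ray(0,-1) blocked at (0,0)]
  WK@(1,0): attacks (1,1) (2,0) (0,0) (2,1) (0,1)
Union (10 distinct): (0,0) (0,1) (0,2) (0,3) (0,4) (1,1) (2,0) (2,1) (3,1) (4,1)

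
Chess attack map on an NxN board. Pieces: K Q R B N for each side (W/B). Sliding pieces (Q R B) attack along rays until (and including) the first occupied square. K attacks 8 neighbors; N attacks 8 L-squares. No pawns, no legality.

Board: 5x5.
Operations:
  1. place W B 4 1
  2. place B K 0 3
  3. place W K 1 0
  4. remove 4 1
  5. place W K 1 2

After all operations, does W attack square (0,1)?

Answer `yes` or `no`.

Answer: yes

Derivation:
Op 1: place WB@(4,1)
Op 2: place BK@(0,3)
Op 3: place WK@(1,0)
Op 4: remove (4,1)
Op 5: place WK@(1,2)
Per-piece attacks for W:
  WK@(1,0): attacks (1,1) (2,0) (0,0) (2,1) (0,1)
  WK@(1,2): attacks (1,3) (1,1) (2,2) (0,2) (2,3) (2,1) (0,3) (0,1)
W attacks (0,1): yes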